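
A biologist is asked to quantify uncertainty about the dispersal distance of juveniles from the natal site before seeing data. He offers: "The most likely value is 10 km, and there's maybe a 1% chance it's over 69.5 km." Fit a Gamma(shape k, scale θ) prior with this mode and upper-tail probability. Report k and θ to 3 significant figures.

Gamma(k,θ) with k>1 has mode (k−1)θ, so θ = 10/(k−1).
Need P(X < 69.5) = 0.99 with θ tied to k this way. Start at k = 2, θ = 10: P(X<69.5) ≈ 0.992.
Too high — lower k to spread out. Iterating converges to k ≈ 1.94.
Then θ = 10/(1.94−1) ≈ 10.7.

k ≈ 1.94, θ ≈ 10.7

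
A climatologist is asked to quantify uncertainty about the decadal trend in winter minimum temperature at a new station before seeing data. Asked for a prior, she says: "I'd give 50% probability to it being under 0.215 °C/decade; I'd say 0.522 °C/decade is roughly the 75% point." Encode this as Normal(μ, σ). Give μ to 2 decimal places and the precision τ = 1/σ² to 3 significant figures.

μ = 0.21, τ = 4.83

For Normal(μ,σ), the p-quantile is μ + z_p·σ. Here z_{0.5} = 0, z_{0.75} = 0.6745.
So 0.215 = μ + 0σ and 0.522 = μ + 0.6745σ.
Subtracting: σ = (0.522 − 0.215)/(0.6745 − (0)) = 0.46.
Then μ = 0.215 − (0)·0.46 = 0.21.
Precision τ = 1/σ² = 1/0.4552² = 4.83.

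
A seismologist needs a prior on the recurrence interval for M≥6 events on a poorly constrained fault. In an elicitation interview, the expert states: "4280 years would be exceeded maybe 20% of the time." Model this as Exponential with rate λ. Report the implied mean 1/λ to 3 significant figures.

P(T > 4280.0) = e^(−λ·4280.0) = 0.2, so λ = −ln(0.2)/4280.0 = 0.000376.
Mean = 1/λ = 2660 years.

mean ≈ 2660 years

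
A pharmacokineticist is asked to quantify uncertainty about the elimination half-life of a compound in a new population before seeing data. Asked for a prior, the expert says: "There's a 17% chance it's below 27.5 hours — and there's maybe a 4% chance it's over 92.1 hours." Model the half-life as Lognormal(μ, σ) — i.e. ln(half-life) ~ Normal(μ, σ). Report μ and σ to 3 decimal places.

If T ~ Lognormal(μ,σ) then ln T ~ Normal(μ,σ), so the p-quantile of ln T is μ + z_p·σ.
ln(27.5) = 3.314 and ln(92.1) = 4.523; z_{0.17} = -0.9542, z_{0.96} = 1.751.
σ = (4.523 − 3.314)/(1.751 − (-0.9542)) = 0.447.
μ = 3.314 − (-0.9542)·0.447 = 3.741.

μ ≈ 3.741, σ ≈ 0.447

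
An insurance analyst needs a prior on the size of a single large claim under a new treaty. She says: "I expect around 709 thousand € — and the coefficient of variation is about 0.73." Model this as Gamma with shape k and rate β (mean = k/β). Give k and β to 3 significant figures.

k ≈ 1.88, β ≈ 0.00265

For Gamma(k, rate β): mean = k/β, variance = k/β², so CV = 1/√k.
CV = 0.73, hence k = 1/CV² = 1.88.
Then β = k/mean = 1.88/709 = 0.00265.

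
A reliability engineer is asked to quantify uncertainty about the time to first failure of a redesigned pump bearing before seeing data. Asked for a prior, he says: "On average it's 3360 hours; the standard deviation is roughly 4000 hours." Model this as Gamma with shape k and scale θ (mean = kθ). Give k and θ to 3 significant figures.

For Gamma(k, scale θ): mean = kθ, variance = kθ², so CV = 1/√k.
CV = SD/mean = 4000/3360 = 1.19, hence k = 1/CV² = 0.706.
Then θ = mean/k = 3360/0.706 = 4760.

k ≈ 0.706, θ ≈ 4760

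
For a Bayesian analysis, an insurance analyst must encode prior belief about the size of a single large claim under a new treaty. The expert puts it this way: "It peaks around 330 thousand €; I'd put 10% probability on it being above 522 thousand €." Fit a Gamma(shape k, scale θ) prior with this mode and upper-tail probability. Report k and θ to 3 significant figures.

Gamma(k,θ) with k>1 has mode (k−1)θ, so θ = 330/(k−1).
Need P(X < 522) = 0.9 with θ tied to k this way. Start at k = 2, θ = 330: P(X<522) ≈ 0.469.
Too low — raise k to concentrate. Iterating converges to k ≈ 9.92.
Then θ = 330/(9.92−1) ≈ 37.

k ≈ 9.92, θ ≈ 37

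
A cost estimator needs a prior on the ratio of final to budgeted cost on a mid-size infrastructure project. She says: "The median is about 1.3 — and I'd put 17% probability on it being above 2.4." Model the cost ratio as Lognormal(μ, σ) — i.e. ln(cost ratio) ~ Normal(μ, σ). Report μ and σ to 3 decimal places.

If T ~ Lognormal(μ,σ) then ln T ~ Normal(μ,σ), so the p-quantile of ln T is μ + z_p·σ.
ln(1.3) = 0.2624 and ln(2.4) = 0.8755; z_{0.5} = 0, z_{0.83} = 0.9542.
σ = (0.8755 − 0.2624)/(0.9542 − (0)) = 0.643.
μ = 0.2624 − (0)·0.643 = 0.262.

μ ≈ 0.262, σ ≈ 0.643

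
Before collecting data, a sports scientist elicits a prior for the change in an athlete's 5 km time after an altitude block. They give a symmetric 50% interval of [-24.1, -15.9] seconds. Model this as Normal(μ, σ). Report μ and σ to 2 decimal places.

μ = -20.00, σ = 6.08

A symmetric 50% interval runs μ ± z·σ with z = 0.6745.
Half-width = 4.1, so σ = 4.1/0.6745 = 6.08.
μ is the interval midpoint, -20.00.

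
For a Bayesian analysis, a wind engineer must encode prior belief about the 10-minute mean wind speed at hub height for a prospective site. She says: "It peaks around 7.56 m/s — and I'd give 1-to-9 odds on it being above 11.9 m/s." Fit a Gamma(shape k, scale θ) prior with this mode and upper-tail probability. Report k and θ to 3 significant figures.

Gamma(k,θ) with k>1 has mode (k−1)θ, so θ = 7.56/(k−1).
Need P(X < 11.9) = 0.9 with θ tied to k this way. Start at k = 2, θ = 7.56: P(X<11.9) ≈ 0.467.
Too low — raise k to concentrate. Iterating converges to k ≈ 10.1.
Then θ = 7.56/(10.1−1) ≈ 0.83.

k ≈ 10.1, θ ≈ 0.83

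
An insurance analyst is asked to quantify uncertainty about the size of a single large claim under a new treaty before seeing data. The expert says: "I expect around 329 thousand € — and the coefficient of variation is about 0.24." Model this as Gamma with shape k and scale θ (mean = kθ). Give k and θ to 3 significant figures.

k ≈ 17.4, θ ≈ 19

For Gamma(k, scale θ): mean = kθ, variance = kθ², so CV = 1/√k.
CV = 0.24, hence k = 1/CV² = 17.4.
Then θ = mean/k = 329/17.4 = 19.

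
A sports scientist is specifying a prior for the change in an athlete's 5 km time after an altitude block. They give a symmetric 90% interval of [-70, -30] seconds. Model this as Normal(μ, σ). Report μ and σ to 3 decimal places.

μ = -50.000, σ = 12.159

A symmetric 90% interval runs μ ± z·σ with z = 1.645.
Half-width = 20, so σ = 20/1.645 = 12.159.
μ is the interval midpoint, -50.000.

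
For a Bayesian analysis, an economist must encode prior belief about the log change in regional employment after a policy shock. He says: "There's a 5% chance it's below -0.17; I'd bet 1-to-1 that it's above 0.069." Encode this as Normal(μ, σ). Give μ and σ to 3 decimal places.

For Normal(μ,σ), the p-quantile is μ + z_p·σ. Here z_{0.05} = -1.645, z_{0.5} = 0.
So -0.17 = μ − 1.645σ and 0.069 = μ + 0σ.
Subtracting: σ = (0.069 − -0.17)/(0 − (-1.645)) = 0.145.
Then μ = -0.17 − (-1.645)·0.145 = 0.069.

μ = 0.069, σ = 0.145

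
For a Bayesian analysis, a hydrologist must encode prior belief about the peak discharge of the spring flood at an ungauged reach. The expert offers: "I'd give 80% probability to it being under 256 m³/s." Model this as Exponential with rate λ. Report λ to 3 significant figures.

P(T < 256.0) = 1 − e^(−λ·256.0) = 0.8, so λ = −ln(1−0.8)/256.0 = −ln(0.2)/256.0 = 0.00629.

λ ≈ 0.00629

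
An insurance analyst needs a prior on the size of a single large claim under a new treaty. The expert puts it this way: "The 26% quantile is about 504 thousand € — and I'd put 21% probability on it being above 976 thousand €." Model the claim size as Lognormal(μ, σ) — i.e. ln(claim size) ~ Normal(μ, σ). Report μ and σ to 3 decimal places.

μ ≈ 6.516, σ ≈ 0.456

If T ~ Lognormal(μ,σ) then ln T ~ Normal(μ,σ), so the p-quantile of ln T is μ + z_p·σ.
ln(504) = 6.223 and ln(976) = 6.883; z_{0.26} = -0.6433, z_{0.79} = 0.8064.
σ = (6.883 − 6.223)/(0.8064 − (-0.6433)) = 0.456.
μ = 6.223 − (-0.6433)·0.456 = 6.516.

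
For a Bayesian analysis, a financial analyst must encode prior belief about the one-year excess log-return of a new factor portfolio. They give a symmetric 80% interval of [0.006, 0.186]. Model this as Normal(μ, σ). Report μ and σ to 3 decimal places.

A symmetric 80% interval runs μ ± z·σ with z = 1.282.
Half-width = 0.09, so σ = 0.09/1.282 = 0.070.
μ is the interval midpoint, 0.096.

μ = 0.096, σ = 0.070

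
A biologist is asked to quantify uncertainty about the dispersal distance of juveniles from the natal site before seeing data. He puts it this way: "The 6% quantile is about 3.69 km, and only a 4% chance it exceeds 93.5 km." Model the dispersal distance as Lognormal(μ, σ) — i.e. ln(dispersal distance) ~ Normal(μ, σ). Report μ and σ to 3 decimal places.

μ ≈ 2.826, σ ≈ 0.978

If T ~ Lognormal(μ,σ) then ln T ~ Normal(μ,σ), so the p-quantile of ln T is μ + z_p·σ.
ln(3.69) = 1.306 and ln(93.5) = 4.538; z_{0.06} = -1.555, z_{0.96} = 1.751.
σ = (4.538 − 1.306)/(1.751 − (-1.555)) = 0.978.
μ = 1.306 − (-1.555)·0.978 = 2.826.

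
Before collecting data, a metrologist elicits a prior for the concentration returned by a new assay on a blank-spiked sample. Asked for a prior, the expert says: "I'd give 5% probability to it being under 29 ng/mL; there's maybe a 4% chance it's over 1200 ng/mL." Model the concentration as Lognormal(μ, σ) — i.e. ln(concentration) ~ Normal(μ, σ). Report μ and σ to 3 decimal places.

μ ≈ 5.171, σ ≈ 1.096

If T ~ Lognormal(μ,σ) then ln T ~ Normal(μ,σ), so the p-quantile of ln T is μ + z_p·σ.
ln(29) = 3.367 and ln(1200) = 7.09; z_{0.05} = -1.645, z_{0.96} = 1.751.
σ = (7.09 − 3.367)/(1.751 − (-1.645)) = 1.096.
μ = 3.367 − (-1.645)·1.096 = 5.171.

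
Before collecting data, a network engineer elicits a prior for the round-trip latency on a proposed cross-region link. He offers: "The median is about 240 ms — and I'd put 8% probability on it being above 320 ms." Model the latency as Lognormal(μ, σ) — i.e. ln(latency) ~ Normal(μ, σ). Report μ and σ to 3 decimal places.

If T ~ Lognormal(μ,σ) then ln T ~ Normal(μ,σ), so the p-quantile of ln T is μ + z_p·σ.
ln(240) = 5.481 and ln(320) = 5.768; z_{0.5} = 0, z_{0.92} = 1.405.
σ = (5.768 − 5.481)/(1.405 − (0)) = 0.205.
μ = 5.481 − (0)·0.205 = 5.481.

μ ≈ 5.481, σ ≈ 0.205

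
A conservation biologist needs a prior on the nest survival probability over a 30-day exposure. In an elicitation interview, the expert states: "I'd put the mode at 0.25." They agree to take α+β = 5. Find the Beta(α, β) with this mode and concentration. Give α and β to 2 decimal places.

α = 1.75, β = 3.25

For α,β > 1 the Beta mode is (α−1)/(α+β−2). With α+β = 5, the mode is (α−1)/3.
Set (α−1)/3 = 0.25 → α = 1 + 0.25·3 = 1.75.
β = 5 − α = 3.25.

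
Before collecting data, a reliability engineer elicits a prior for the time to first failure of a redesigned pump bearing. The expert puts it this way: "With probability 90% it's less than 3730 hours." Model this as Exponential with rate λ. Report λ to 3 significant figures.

λ ≈ 0.000617

P(T < 3730.0) = 1 − e^(−λ·3730.0) = 0.9, so λ = −ln(1−0.9)/3730.0 = −ln(0.1)/3730.0 = 0.000617.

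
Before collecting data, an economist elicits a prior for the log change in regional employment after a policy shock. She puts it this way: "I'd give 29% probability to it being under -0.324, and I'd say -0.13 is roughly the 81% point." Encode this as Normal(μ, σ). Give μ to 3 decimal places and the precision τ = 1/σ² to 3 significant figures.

μ = -0.249, τ = 54.4

For Normal(μ,σ), the p-quantile is μ + z_p·σ. Here z_{0.29} = -0.5534, z_{0.81} = 0.8779.
So -0.324 = μ − 0.5534σ and -0.13 = μ + 0.8779σ.
Subtracting: σ = (-0.13 − -0.324)/(0.8779 − (-0.5534)) = 0.136.
Then μ = -0.324 − (-0.5534)·0.136 = -0.249.
Precision τ = 1/σ² = 1/0.1355² = 54.4.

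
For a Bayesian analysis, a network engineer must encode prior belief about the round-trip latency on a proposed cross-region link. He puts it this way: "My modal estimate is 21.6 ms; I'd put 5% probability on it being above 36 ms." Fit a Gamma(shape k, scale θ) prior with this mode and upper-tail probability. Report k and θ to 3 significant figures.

k ≈ 11.7, θ ≈ 2.02

Gamma(k,θ) with k>1 has mode (k−1)θ, so θ = 21.6/(k−1).
Need P(X < 36) = 0.95 with θ tied to k this way. Start at k = 2, θ = 21.6: P(X<36) ≈ 0.496.
Too low — raise k to concentrate. Iterating converges to k ≈ 11.7.
Then θ = 21.6/(11.7−1) ≈ 2.02.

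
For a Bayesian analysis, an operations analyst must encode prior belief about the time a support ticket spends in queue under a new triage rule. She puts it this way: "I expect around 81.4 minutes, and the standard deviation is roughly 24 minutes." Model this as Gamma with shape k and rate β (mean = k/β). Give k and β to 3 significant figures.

For Gamma(k, rate β): mean = k/β, variance = k/β², so CV = 1/√k.
CV = SD/mean = 24/81.4 = 0.2948, hence k = 1/CV² = 11.5.
Then β = k/mean = 11.5/81.4 = 0.141.

k ≈ 11.5, β ≈ 0.141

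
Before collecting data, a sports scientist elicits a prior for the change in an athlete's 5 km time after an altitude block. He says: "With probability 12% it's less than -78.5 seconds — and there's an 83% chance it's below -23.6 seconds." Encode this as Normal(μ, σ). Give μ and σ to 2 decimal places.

μ = -48.20, σ = 25.78

For Normal(μ,σ), the p-quantile is μ + z_p·σ. Here z_{0.12} = -1.175, z_{0.83} = 0.9542.
So -78.5 = μ − 1.175σ and -23.6 = μ + 0.9542σ.
Subtracting: σ = (-23.6 − -78.5)/(0.9542 − (-1.175)) = 25.78.
Then μ = -78.5 − (-1.175)·25.78 = -48.20.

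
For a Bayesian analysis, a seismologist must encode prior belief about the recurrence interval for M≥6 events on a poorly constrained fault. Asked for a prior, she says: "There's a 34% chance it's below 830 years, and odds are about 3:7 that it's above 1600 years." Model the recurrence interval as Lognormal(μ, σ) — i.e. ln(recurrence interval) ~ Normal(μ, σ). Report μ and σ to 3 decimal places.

If T ~ Lognormal(μ,σ) then ln T ~ Normal(μ,σ), so the p-quantile of ln T is μ + z_p·σ.
ln(830) = 6.721 and ln(1600) = 7.378; z_{0.34} = -0.4125, z_{0.7} = 0.5244.
σ = (7.378 − 6.721)/(0.5244 − (-0.4125)) = 0.701.
μ = 6.721 − (-0.4125)·0.701 = 7.010.

μ ≈ 7.010, σ ≈ 0.701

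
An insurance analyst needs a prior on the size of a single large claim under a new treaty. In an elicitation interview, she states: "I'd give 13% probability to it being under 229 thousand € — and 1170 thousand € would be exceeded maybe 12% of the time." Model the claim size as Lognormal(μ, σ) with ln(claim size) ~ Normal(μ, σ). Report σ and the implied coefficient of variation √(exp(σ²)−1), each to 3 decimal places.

σ ≈ 0.709, CV ≈ 0.808

If T ~ Lognormal(μ,σ) then ln T ~ Normal(μ,σ), so the p-quantile of ln T is μ + z_p·σ.
ln(229) = 5.434 and ln(1170) = 7.065; z_{0.13} = -1.126, z_{0.88} = 1.175.
σ = (7.065 − 5.434)/(1.175 − (-1.126)) = 0.709.
μ = 5.434 − (-1.126)·0.709 = 6.232.
CV = √(exp(σ²)−1) = √(exp(0.5023)−1) = 0.808.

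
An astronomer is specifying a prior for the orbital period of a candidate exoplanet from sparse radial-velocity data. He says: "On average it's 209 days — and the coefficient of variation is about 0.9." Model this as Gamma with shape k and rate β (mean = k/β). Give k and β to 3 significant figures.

k ≈ 1.23, β ≈ 0.00591

For Gamma(k, rate β): mean = k/β, variance = k/β², so CV = 1/√k.
CV = 0.9, hence k = 1/CV² = 1.23.
Then β = k/mean = 1.23/209 = 0.00591.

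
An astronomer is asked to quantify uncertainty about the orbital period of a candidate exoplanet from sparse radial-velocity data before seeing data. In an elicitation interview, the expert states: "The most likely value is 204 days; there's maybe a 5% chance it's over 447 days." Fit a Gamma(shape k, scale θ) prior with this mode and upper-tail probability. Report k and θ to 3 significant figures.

k ≈ 5.47, θ ≈ 45.6

Gamma(k,θ) with k>1 has mode (k−1)θ, so θ = 204/(k−1).
Need P(X < 447) = 0.95 with θ tied to k this way. Start at k = 2, θ = 204: P(X<447) ≈ 0.643.
Too low — raise k to concentrate. Iterating converges to k ≈ 5.47.
Then θ = 204/(5.47−1) ≈ 45.6.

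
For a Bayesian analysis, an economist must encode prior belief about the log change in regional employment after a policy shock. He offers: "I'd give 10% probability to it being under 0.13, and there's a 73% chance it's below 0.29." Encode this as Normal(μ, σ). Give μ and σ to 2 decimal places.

μ = 0.24, σ = 0.08

The p-quantile of Normal(μ,σ) is μ + z_p·σ, with z_{0.1} = -1.282 and z_{0.73} = 0.6128.
Eliminate σ: μ = (z₂·x₁ − z₁·x₂)/(z₂ − z₁) = (0.6128·0.13 − (-1.282)·0.29)/1.894 = 0.24.
Then σ = (x₂ − x₁)/(z₂ − z₁) = (0.29 − 0.13)/1.894 = 0.08.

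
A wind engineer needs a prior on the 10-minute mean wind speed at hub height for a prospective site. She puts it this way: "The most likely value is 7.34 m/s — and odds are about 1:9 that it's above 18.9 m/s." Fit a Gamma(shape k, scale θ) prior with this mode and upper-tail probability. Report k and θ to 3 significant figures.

k ≈ 3.14, θ ≈ 3.42

Gamma(k,θ) with k>1 has mode (k−1)θ, so θ = 7.34/(k−1).
Need P(X < 18.9) = 0.9 with θ tied to k this way. Start at k = 2, θ = 7.34: P(X<18.9) ≈ 0.728.
Too low — raise k to concentrate. Iterating converges to k ≈ 3.14.
Then θ = 7.34/(3.14−1) ≈ 3.42.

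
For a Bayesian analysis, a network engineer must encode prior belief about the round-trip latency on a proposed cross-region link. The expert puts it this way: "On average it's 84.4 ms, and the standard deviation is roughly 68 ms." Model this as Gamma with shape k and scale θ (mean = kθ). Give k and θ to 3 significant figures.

k ≈ 1.54, θ ≈ 54.8

For Gamma(k, scale θ): mean = kθ, variance = kθ², so CV = 1/√k.
CV = SD/mean = 68/84.4 = 0.8057, hence k = 1/CV² = 1.54.
Then θ = mean/k = 84.4/1.54 = 54.8.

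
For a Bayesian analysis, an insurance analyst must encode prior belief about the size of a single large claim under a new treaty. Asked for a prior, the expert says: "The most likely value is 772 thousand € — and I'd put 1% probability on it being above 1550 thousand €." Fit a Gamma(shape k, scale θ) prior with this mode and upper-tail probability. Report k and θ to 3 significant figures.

Gamma(k,θ) with k>1 has mode (k−1)θ, so θ = 772/(k−1).
Need P(X < 1550) = 0.99 with θ tied to k this way. Start at k = 2, θ = 772: P(X<1550) ≈ 0.596.
Too low — raise k to concentrate. Iterating converges to k ≈ 11.1.
Then θ = 772/(11.1−1) ≈ 76.4.

k ≈ 11.1, θ ≈ 76.4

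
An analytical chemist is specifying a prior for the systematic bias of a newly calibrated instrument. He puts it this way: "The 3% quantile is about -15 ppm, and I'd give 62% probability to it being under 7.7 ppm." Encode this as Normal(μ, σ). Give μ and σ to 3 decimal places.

μ = 4.528, σ = 10.383

The p-quantile of Normal(μ,σ) is μ + z_p·σ, with z_{0.03} = -1.881 and z_{0.62} = 0.3055.
Eliminate σ: μ = (z₂·x₁ − z₁·x₂)/(z₂ − z₁) = (0.3055·-15 − (-1.881)·7.7)/2.186 = 4.528.
Then σ = (x₂ − x₁)/(z₂ − z₁) = (7.7 − -15)/2.186 = 10.383.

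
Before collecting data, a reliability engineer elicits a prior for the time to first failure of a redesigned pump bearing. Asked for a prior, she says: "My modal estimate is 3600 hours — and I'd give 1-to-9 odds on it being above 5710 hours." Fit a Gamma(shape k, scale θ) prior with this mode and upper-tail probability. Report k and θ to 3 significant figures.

Gamma(k,θ) with k>1 has mode (k−1)θ, so θ = 3600/(k−1).
Need P(X < 5710) = 0.9 with θ tied to k this way. Start at k = 2, θ = 3600: P(X<5710) ≈ 0.471.
Too low — raise k to concentrate. Iterating converges to k ≈ 9.82.
Then θ = 3600/(9.82−1) ≈ 408.

k ≈ 9.82, θ ≈ 408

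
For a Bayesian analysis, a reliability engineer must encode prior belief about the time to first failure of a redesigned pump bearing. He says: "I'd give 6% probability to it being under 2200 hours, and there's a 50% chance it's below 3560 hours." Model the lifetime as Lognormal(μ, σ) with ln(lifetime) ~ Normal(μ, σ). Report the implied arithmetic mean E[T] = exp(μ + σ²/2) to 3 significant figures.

E[T] ≈ 3730 hours

If T ~ Lognormal(μ,σ) then ln T ~ Normal(μ,σ), so the p-quantile of ln T is μ + z_p·σ.
ln(2200) = 7.696 and ln(3560) = 8.178; z_{0.06} = -1.555, z_{0.5} = 0.
σ = (8.178 − 7.696)/(0 − (-1.555)) = 0.310.
μ = 7.696 − (-1.555)·0.310 = 8.178.
E[T] = exp(μ + σ²/2) = exp(8.178 + 0.0479) = 3730 hours.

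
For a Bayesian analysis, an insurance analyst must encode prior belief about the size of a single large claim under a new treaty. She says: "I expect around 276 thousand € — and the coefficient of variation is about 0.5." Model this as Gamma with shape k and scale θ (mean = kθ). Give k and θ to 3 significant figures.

k ≈ 4, θ ≈ 69

For Gamma(k, scale θ): mean = kθ, variance = kθ², so CV = 1/√k.
CV = 0.5, hence k = 1/CV² = 4.
Then θ = mean/k = 276/4 = 69.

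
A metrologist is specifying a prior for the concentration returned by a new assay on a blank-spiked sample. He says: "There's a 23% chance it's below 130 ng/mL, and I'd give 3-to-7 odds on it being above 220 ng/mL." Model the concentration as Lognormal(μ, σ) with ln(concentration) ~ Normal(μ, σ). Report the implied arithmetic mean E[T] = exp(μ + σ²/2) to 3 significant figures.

E[T] ≈ 193 ng/mL

If T ~ Lognormal(μ,σ) then ln T ~ Normal(μ,σ), so the p-quantile of ln T is μ + z_p·σ.
ln(130) = 4.868 and ln(220) = 5.394; z_{0.23} = -0.7388, z_{0.7} = 0.5244.
σ = (5.394 − 4.868)/(0.5244 − (-0.7388)) = 0.416.
μ = 4.868 − (-0.7388)·0.416 = 5.175.
E[T] = exp(μ + σ²/2) = exp(5.175 + 0.0867) = 193 ng/mL.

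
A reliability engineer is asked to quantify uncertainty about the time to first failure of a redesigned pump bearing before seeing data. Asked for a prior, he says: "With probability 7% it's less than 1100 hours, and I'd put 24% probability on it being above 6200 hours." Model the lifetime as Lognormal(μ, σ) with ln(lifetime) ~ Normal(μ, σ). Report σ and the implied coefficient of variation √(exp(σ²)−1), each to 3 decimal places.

If T ~ Lognormal(μ,σ) then ln T ~ Normal(μ,σ), so the p-quantile of ln T is μ + z_p·σ.
ln(1100) = 7.003 and ln(6200) = 8.732; z_{0.07} = -1.476, z_{0.76} = 0.7063.
σ = (8.732 − 7.003)/(0.7063 − (-1.476)) = 0.792.
μ = 7.003 − (-1.476)·0.792 = 8.173.
CV = √(exp(σ²)−1) = √(exp(0.6280)−1) = 0.935.

σ ≈ 0.792, CV ≈ 0.935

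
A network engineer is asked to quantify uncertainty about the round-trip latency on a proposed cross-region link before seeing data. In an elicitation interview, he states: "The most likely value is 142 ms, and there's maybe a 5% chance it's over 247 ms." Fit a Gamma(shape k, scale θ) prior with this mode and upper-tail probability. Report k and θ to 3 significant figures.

Gamma(k,θ) with k>1 has mode (k−1)θ, so θ = 142/(k−1).
Need P(X < 247) = 0.95 with θ tied to k this way. Start at k = 2, θ = 142: P(X<247) ≈ 0.519.
Too low — raise k to concentrate. Iterating converges to k ≈ 10.1.
Then θ = 142/(10.1−1) ≈ 15.6.

k ≈ 10.1, θ ≈ 15.6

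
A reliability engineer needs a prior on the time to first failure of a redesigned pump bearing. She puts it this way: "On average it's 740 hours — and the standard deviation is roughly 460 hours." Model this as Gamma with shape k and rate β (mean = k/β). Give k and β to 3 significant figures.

For Gamma(k, rate β): mean = k/β, variance = k/β², so CV = 1/√k.
CV = SD/mean = 460/740 = 0.6216, hence k = 1/CV² = 2.59.
Then β = k/mean = 2.59/740 = 0.0035.

k ≈ 2.59, β ≈ 0.0035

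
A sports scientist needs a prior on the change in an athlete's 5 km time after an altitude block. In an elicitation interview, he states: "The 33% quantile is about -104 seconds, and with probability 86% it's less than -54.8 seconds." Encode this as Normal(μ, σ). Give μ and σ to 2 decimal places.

μ = -89.76, σ = 32.36

The p-quantile of Normal(μ,σ) is μ + z_p·σ, with z_{0.33} = -0.4399 and z_{0.86} = 1.08.
Eliminate σ: μ = (z₂·x₁ − z₁·x₂)/(z₂ − z₁) = (1.08·-104 − (-0.4399)·-54.8)/1.52 = -89.76.
Then σ = (x₂ − x₁)/(z₂ − z₁) = (-54.8 − -104)/1.52 = 32.36.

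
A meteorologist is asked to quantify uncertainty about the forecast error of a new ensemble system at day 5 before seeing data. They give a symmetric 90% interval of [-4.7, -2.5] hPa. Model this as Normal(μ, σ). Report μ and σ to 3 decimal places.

A symmetric 90% interval runs μ ± z·σ with z = 1.645.
Half-width = 1.1, so σ = 1.1/1.645 = 0.669.
μ is the interval midpoint, -3.600.

μ = -3.600, σ = 0.669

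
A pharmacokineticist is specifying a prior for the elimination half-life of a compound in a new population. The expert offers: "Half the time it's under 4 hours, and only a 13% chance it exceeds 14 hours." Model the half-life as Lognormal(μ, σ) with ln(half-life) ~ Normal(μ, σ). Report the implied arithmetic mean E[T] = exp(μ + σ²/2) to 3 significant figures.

E[T] ≈ 7.42 hours

If T ~ Lognormal(μ,σ) then ln T ~ Normal(μ,σ), so the p-quantile of ln T is μ + z_p·σ.
ln(4) = 1.386 and ln(14) = 2.639; z_{0.5} = 0, z_{0.87} = 1.126.
σ = (2.639 − 1.386)/(1.126 − (0)) = 1.112.
μ = 1.386 − (0)·1.112 = 1.386.
E[T] = exp(μ + σ²/2) = exp(1.386 + 0.6185) = 7.42 hours.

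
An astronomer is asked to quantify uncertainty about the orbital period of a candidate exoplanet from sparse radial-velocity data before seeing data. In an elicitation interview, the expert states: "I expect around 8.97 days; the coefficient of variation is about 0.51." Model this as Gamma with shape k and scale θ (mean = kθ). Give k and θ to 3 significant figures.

k ≈ 3.84, θ ≈ 2.33

For Gamma(k, scale θ): mean = kθ, variance = kθ², so CV = 1/√k.
CV = 0.51, hence k = 1/CV² = 3.84.
Then θ = mean/k = 8.97/3.84 = 2.33.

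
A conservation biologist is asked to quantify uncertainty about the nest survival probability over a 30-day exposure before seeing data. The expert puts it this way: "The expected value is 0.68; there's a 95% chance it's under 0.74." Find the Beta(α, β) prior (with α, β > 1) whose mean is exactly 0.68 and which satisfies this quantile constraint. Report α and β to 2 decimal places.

α ≈ 105.79, β ≈ 49.78

With mean 0.68 fixed, write α = 0.68s, β = 0.32s where s = α+β.
Need P(θ < 0.74) = 0.95 under Beta(0.68s, 0.32s). Normal approximation: (q−m)/√(m(1−m)/s) ≈ z_{0.95} = 1.64, so s ≈ 0.68·0.32·(1.64)²/(0.74−0.68)² = 163.5.
At s = 163.5: P(θ<0.74) ≈ 0.954. Adjusting to match 0.95 gives s ≈ 155.57.
So α = 0.68·155.57 ≈ 105.79, β = 0.32·155.57 ≈ 49.78.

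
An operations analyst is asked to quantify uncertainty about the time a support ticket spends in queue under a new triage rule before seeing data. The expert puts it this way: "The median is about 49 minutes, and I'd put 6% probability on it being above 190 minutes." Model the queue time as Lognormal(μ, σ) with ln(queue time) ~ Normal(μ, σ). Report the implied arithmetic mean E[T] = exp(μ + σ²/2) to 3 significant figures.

If T ~ Lognormal(μ,σ) then ln T ~ Normal(μ,σ), so the p-quantile of ln T is μ + z_p·σ.
ln(49) = 3.892 and ln(190) = 5.247; z_{0.5} = 0, z_{0.94} = 1.555.
σ = (5.247 − 3.892)/(1.555 − (0)) = 0.872.
μ = 3.892 − (0)·0.872 = 3.892.
E[T] = exp(μ + σ²/2) = exp(3.892 + 0.3799) = 71.6 minutes.

E[T] ≈ 71.6 minutes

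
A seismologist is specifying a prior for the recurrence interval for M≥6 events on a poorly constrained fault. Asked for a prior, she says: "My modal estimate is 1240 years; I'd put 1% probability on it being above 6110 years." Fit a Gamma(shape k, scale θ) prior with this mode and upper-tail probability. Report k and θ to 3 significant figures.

Gamma(k,θ) with k>1 has mode (k−1)θ, so θ = 1240/(k−1).
Need P(X < 6110) = 0.99 with θ tied to k this way. Start at k = 2, θ = 1240: P(X<6110) ≈ 0.957.
Too low — raise k to concentrate. Iterating converges to k ≈ 2.55.
Then θ = 1240/(2.55−1) ≈ 801.

k ≈ 2.55, θ ≈ 801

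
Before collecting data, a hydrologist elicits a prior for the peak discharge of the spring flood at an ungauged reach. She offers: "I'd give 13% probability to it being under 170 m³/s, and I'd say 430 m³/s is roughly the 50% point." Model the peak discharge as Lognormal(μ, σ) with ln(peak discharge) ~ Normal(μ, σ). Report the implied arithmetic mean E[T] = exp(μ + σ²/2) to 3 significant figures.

E[T] ≈ 604 m³/s

If T ~ Lognormal(μ,σ) then ln T ~ Normal(μ,σ), so the p-quantile of ln T is μ + z_p·σ.
ln(170) = 5.136 and ln(430) = 6.064; z_{0.13} = -1.126, z_{0.5} = 0.
σ = (6.064 − 5.136)/(0 − (-1.126)) = 0.824.
μ = 5.136 − (-1.126)·0.824 = 6.064.
E[T] = exp(μ + σ²/2) = exp(6.064 + 0.3394) = 604 m³/s.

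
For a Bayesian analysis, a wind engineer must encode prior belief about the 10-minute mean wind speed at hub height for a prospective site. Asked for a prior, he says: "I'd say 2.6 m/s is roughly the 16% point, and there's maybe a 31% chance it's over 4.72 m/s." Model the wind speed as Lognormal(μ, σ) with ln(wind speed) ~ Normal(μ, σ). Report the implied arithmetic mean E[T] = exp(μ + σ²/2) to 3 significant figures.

If T ~ Lognormal(μ,σ) then ln T ~ Normal(μ,σ), so the p-quantile of ln T is μ + z_p·σ.
ln(2.6) = 0.9555 and ln(4.72) = 1.552; z_{0.16} = -0.9945, z_{0.69} = 0.4959.
σ = (1.552 − 0.9555)/(0.4959 − (-0.9945)) = 0.400.
μ = 0.9555 − (-0.9945)·0.400 = 1.353.
E[T] = exp(μ + σ²/2) = exp(1.353 + 0.0800) = 4.19 m/s.

E[T] ≈ 4.19 m/s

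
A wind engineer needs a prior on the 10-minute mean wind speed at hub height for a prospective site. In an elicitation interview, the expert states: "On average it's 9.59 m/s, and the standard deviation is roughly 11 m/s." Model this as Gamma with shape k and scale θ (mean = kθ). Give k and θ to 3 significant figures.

For Gamma(k, scale θ): mean = kθ, variance = kθ², so CV = 1/√k.
CV = SD/mean = 11/9.59 = 1.147, hence k = 1/CV² = 0.76.
Then θ = mean/k = 9.59/0.76 = 12.6.

k ≈ 0.76, θ ≈ 12.6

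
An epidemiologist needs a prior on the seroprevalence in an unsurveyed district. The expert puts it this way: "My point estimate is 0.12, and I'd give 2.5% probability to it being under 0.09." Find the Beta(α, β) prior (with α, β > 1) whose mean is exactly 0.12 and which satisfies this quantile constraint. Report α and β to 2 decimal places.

α ≈ 47.84, β ≈ 350.82

With mean 0.12 fixed, write α = 0.12s, β = 0.88s where s = α+β.
Need P(θ < 0.09) = 0.025 under Beta(0.12s, 0.88s). Normal approximation: (q−m)/√(m(1−m)/s) ≈ z_{0.025} = -1.96, so s ≈ 0.12·0.88·(-1.96)²/(0.09−0.12)² = 450.7.
At s = 450.7: P(θ<0.09) ≈ 0.018. Adjusting to match 0.025 gives s ≈ 398.66.
So α = 0.12·398.66 ≈ 47.84, β = 0.88·398.66 ≈ 350.82.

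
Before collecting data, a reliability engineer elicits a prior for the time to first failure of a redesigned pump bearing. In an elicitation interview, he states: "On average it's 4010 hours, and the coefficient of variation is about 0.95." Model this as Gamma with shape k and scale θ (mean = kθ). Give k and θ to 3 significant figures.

For Gamma(k, scale θ): mean = kθ, variance = kθ², so CV = 1/√k.
CV = 0.95, hence k = 1/CV² = 1.11.
Then θ = mean/k = 4010/1.11 = 3620.

k ≈ 1.11, θ ≈ 3620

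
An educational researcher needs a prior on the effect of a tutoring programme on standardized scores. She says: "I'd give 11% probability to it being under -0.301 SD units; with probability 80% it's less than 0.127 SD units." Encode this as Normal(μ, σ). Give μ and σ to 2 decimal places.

μ = -0.05, σ = 0.21

For Normal(μ,σ), the p-quantile is μ + z_p·σ. Here z_{0.11} = -1.227, z_{0.8} = 0.8416.
So -0.301 = μ − 1.227σ and 0.127 = μ + 0.8416σ.
Subtracting: σ = (0.127 − -0.301)/(0.8416 − (-1.227)) = 0.21.
Then μ = -0.301 − (-1.227)·0.21 = -0.05.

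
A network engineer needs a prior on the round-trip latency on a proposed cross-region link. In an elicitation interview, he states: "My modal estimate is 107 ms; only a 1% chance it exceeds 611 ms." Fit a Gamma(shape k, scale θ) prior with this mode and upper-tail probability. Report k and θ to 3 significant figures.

k ≈ 2.24, θ ≈ 86.3

Gamma(k,θ) with k>1 has mode (k−1)θ, so θ = 107/(k−1).
Need P(X < 611) = 0.99 with θ tied to k this way. Start at k = 2, θ = 107: P(X<611) ≈ 0.978.
Too low — raise k to concentrate. Iterating converges to k ≈ 2.24.
Then θ = 107/(2.24−1) ≈ 86.3.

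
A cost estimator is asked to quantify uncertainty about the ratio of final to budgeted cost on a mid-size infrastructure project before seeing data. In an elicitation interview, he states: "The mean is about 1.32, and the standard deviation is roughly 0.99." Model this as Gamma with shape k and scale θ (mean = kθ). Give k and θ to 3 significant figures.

For Gamma(k, scale θ): mean = kθ, variance = kθ², so CV = 1/√k.
CV = SD/mean = 0.99/1.32 = 0.75, hence k = 1/CV² = 1.78.
Then θ = mean/k = 1.32/1.78 = 0.742.

k ≈ 1.78, θ ≈ 0.742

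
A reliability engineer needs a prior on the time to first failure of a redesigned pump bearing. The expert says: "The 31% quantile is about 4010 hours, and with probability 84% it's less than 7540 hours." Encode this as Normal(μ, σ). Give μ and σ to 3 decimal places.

The p-quantile of Normal(μ,σ) is μ + z_p·σ, with z_{0.31} = -0.4959 and z_{0.84} = 0.9945.
Eliminate σ: μ = (z₂·x₁ − z₁·x₂)/(z₂ − z₁) = (0.9945·4010 − (-0.4959)·7540)/1.49 = 5184.490.
Then σ = (x₂ − x₁)/(z₂ − z₁) = (7540 − 4010)/1.49 = 2368.638.

μ = 5184.490, σ = 2368.638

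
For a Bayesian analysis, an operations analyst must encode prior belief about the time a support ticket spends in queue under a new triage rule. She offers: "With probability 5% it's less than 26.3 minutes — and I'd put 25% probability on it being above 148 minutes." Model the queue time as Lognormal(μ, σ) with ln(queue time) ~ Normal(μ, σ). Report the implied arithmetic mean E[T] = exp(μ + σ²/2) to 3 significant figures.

E[T] ≈ 118 minutes

If T ~ Lognormal(μ,σ) then ln T ~ Normal(μ,σ), so the p-quantile of ln T is μ + z_p·σ.
ln(26.3) = 3.27 and ln(148) = 4.997; z_{0.05} = -1.645, z_{0.75} = 0.6745.
σ = (4.997 − 3.27)/(0.6745 − (-1.645)) = 0.745.
μ = 3.27 − (-1.645)·0.745 = 4.495.
E[T] = exp(μ + σ²/2) = exp(4.495 + 0.2774) = 118 minutes.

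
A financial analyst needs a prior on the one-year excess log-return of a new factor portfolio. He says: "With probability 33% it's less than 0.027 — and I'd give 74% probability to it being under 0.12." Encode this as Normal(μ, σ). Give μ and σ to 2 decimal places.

The p-quantile of Normal(μ,σ) is μ + z_p·σ, with z_{0.33} = -0.4399 and z_{0.74} = 0.6433.
Eliminate σ: μ = (z₂·x₁ − z₁·x₂)/(z₂ − z₁) = (0.6433·0.027 − (-0.4399)·0.12)/1.083 = 0.06.
Then σ = (x₂ − x₁)/(z₂ − z₁) = (0.12 − 0.027)/1.083 = 0.09.

μ = 0.06, σ = 0.09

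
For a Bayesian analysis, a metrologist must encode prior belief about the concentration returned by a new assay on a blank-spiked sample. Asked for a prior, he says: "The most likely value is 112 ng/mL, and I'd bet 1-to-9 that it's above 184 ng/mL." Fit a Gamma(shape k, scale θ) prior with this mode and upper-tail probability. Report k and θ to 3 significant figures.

k ≈ 8.65, θ ≈ 14.6

Gamma(k,θ) with k>1 has mode (k−1)θ, so θ = 112/(k−1).
Need P(X < 184) = 0.9 with θ tied to k this way. Start at k = 2, θ = 112: P(X<184) ≈ 0.489.
Too low — raise k to concentrate. Iterating converges to k ≈ 8.65.
Then θ = 112/(8.65−1) ≈ 14.6.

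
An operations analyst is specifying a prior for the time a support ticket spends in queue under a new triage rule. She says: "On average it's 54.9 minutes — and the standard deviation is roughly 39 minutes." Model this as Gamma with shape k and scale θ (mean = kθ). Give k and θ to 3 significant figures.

For Gamma(k, scale θ): mean = kθ, variance = kθ², so CV = 1/√k.
CV = SD/mean = 39/54.9 = 0.7104, hence k = 1/CV² = 1.98.
Then θ = mean/k = 54.9/1.98 = 27.7.

k ≈ 1.98, θ ≈ 27.7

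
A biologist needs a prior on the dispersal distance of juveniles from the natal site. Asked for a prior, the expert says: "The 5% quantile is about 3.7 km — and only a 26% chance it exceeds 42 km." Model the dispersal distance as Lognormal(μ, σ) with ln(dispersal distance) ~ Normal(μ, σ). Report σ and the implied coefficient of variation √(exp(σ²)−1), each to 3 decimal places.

σ ≈ 1.062, CV ≈ 1.445

If T ~ Lognormal(μ,σ) then ln T ~ Normal(μ,σ), so the p-quantile of ln T is μ + z_p·σ.
ln(3.7) = 1.308 and ln(42) = 3.738; z_{0.05} = -1.645, z_{0.74} = 0.6433.
σ = (3.738 − 1.308)/(0.6433 − (-1.645)) = 1.062.
μ = 1.308 − (-1.645)·1.062 = 3.055.
CV = √(exp(σ²)−1) = √(exp(1.1272)−1) = 1.445.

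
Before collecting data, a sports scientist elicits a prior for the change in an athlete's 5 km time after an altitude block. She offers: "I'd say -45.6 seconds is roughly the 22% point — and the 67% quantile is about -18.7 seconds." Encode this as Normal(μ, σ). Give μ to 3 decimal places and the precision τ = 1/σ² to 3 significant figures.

μ = -28.463, τ = 0.00203

For Normal(μ,σ), the p-quantile is μ + z_p·σ. Here z_{0.22} = -0.7722, z_{0.67} = 0.4399.
So -45.6 = μ − 0.7722σ and -18.7 = μ + 0.4399σ.
Subtracting: σ = (-18.7 − -45.6)/(0.4399 − (-0.7722)) = 22.193.
Then μ = -45.6 − (-0.7722)·22.193 = -28.463.
Precision τ = 1/σ² = 1/22.19² = 0.00203.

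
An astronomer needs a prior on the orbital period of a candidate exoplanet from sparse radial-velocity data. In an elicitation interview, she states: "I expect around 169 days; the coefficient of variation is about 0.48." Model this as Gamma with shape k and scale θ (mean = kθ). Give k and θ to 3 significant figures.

For Gamma(k, scale θ): mean = kθ, variance = kθ², so CV = 1/√k.
CV = 0.48, hence k = 1/CV² = 4.34.
Then θ = mean/k = 169/4.34 = 38.9.

k ≈ 4.34, θ ≈ 38.9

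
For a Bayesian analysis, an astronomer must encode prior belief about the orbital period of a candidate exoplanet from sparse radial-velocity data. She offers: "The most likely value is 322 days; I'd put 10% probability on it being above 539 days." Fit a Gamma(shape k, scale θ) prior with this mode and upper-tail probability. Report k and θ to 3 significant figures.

Gamma(k,θ) with k>1 has mode (k−1)θ, so θ = 322/(k−1).
Need P(X < 539) = 0.9 with θ tied to k this way. Start at k = 2, θ = 322: P(X<539) ≈ 0.499.
Too low — raise k to concentrate. Iterating converges to k ≈ 8.12.
Then θ = 322/(8.12−1) ≈ 45.2.

k ≈ 8.12, θ ≈ 45.2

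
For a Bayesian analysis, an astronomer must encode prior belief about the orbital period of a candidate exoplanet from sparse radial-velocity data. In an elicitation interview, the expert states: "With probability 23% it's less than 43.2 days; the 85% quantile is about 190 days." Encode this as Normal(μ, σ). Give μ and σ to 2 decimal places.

μ = 104.30, σ = 82.69

The p-quantile of Normal(μ,σ) is μ + z_p·σ, with z_{0.23} = -0.7388 and z_{0.85} = 1.036.
Eliminate σ: μ = (z₂·x₁ − z₁·x₂)/(z₂ − z₁) = (1.036·43.2 − (-0.7388)·190)/1.775 = 104.30.
Then σ = (x₂ − x₁)/(z₂ − z₁) = (190 − 43.2)/1.775 = 82.69.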